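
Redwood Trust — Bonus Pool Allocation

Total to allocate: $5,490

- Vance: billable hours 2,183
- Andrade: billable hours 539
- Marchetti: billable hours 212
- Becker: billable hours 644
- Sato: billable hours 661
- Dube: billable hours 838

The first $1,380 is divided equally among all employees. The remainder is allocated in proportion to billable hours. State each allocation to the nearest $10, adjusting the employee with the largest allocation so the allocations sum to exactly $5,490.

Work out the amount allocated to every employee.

$1,380 shared equally gives $230 per employee.
Remainder $4,110 by billable hours (total 5,077): Vance 1,767.21 → $1,770; Andrade 436.34 → $440; Marchetti 171.62 → $170; Becker 521.34 → $520; Sato 535.10 → $540; Dube 678.39 → $680.
Rounding difference −$10 on remainder applied to Vance.
Totals: Vance $230 + $1,760 = $1,990; Andrade $230 + $440 = $670; Marchetti $230 + $170 = $400; Becker $230 + $520 = $750; Sato $230 + $540 = $770; Dube $230 + $680 = $910.

Vance: $1,990 · Andrade: $670 · Marchetti: $400 · Becker: $750 · Sato: $770 · Dube: $910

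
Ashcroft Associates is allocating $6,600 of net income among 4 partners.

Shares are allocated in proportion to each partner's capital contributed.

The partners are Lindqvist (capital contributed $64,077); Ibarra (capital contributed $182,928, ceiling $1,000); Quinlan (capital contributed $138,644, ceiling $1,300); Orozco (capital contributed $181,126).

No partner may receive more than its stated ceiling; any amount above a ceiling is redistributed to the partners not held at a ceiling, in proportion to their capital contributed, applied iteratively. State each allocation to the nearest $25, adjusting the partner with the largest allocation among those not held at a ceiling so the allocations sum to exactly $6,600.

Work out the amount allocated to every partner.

Lindqvist: $1,125; Ibarra: $1,000; Quinlan: $1,300; Orozco: $3,175

Sum of capital contributed: 566,775.
Pro-rata shares before constraints: Lindqvist 746.17; Ibarra 2,130.17; Quinlan 1,614.49; Orozco 2,109.18.
Held at cap: Ibarra ($1,000), Quinlan ($1,300); remaining pool $4,300 reallocated over remaining capital contributed 245,203.
Remaining shares: Lindqvist 1,123.69 → $1,125; Orozco 3,176.31 → $3,175.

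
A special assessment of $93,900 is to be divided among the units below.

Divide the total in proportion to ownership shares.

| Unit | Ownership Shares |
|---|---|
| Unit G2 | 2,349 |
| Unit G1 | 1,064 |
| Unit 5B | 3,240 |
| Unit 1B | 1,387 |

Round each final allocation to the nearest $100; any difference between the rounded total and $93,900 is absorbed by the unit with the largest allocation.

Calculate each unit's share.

Unit G2: $27,400 | Unit G1: $12,400 | Unit 5B: $37,900 | Unit 1B: $16,200

Combined ownership shares = 8,040.
Pro-rata amounts: Unit G2 2,349/8,040 × $93,900 = 27,434.22; Unit G1 1,064/8,040 × $93,900 = 12,426.57; Unit 5B 3,240/8,040 × $93,900 = 37,840.30; Unit 1B 1,387/8,040 × $93,900 = 16,198.92.
Rounded to nearest $100: Unit G2 $27,400; Unit G1 $12,400; Unit 5B $37,800; Unit 1B $16,200. Sum = $93,800.
Difference $93,900 − $93,800 = +$100 applied to largest allocation (Unit 5B): Unit 5B becomes $37,900.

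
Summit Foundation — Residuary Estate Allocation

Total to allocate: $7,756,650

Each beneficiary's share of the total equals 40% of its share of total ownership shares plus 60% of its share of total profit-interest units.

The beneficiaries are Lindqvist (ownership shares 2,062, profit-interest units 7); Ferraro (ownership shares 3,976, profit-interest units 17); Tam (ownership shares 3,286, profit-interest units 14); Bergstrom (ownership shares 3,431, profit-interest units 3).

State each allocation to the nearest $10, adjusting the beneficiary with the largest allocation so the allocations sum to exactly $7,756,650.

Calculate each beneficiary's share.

Lindqvist: $1,296,170; Ferraro: $2,896,860; Tam: $2,388,490; Bergstrom: $1,175,130

Totals — ownership shares 12,755, profit-interest units 41.
Combined weights (40% ownership shares + 60% profit-interest units): Lindqvist 0.1671; Ferraro 0.3735; Tam 0.3079; Bergstrom 0.1515.
Pro-rata amounts: Lindqvist 1,296,166.17; Ferraro 2,896,867.12; Tam 2,388,488.43; Bergstrom 1,175,128.28.
After rounding ($10): Lindqvist $1,296,170; Ferraro $2,896,870; Tam $2,388,490; Bergstrom $1,175,130. Sum = $7,756,660.
Difference $7,756,650 − $7,756,660 = −$10 applied to largest allocation (Ferraro): Ferraro becomes $2,896,860.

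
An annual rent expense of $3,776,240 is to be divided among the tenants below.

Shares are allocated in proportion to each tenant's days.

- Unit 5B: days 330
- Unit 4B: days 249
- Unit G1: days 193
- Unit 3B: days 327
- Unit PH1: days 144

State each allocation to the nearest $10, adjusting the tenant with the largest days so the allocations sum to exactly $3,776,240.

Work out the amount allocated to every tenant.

Total days = 1,243.
Proportional shares: Unit 5B 330/1,243 × $3,776,240 = 1,002,541.59; Unit 4B 249/1,243 × $3,776,240 = 756,463.20; Unit G1 193/1,243 × $3,776,240 = 586,334.93; Unit 3B 327/1,243 × $3,776,240 = 993,427.58; Unit PH1 144/1,243 × $3,776,240 = 437,472.70.
After rounding ($10): Unit 5B $1,002,540; Unit 4B $756,460; Unit G1 $586,330; Unit 3B $993,430; Unit PH1 $437,470. Sum = $3,776,230.
Difference $3,776,240 − $3,776,230 = +$10 applied to largest days (Unit 5B): Unit 5B becomes $1,002,550.

Unit 5B: $1,002,550 · Unit 4B: $756,460 · Unit G1: $586,330 · Unit 3B: $993,430 · Unit PH1: $437,470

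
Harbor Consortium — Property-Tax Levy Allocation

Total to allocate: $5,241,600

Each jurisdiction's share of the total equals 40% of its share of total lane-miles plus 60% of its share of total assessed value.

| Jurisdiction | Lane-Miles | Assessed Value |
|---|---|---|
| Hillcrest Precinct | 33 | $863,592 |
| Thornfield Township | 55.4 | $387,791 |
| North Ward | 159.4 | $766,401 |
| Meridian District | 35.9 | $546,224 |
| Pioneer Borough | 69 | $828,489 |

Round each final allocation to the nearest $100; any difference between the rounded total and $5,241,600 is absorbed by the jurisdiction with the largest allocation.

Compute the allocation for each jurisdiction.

Hillcrest Precinct: $996,700; Thornfield Township: $688,800; North Ward: $1,658,100; Meridian District: $719,800; Pioneer Borough: $1,178,200

Totals — lane-miles 352.7, assessed value 3,392,497.
Composite weights (40% lane-miles + 60% assessed value): Hillcrest Precinct 0.1902; Thornfield Township 0.1314; North Ward 0.3163; Meridian District 0.1373; Pioneer Borough 0.2248.
Raw shares: Hillcrest Precinct 996,749.02; Thornfield Township 688,823.07; North Ward 1,658,039.78; Meridian District 719,777.27; Pioneer Borough 1,178,210.86.
After rounding ($100): Hillcrest Precinct $996,700; Thornfield Township $688,800; North Ward $1,658,000; Meridian District $719,800; Pioneer Borough $1,178,200. Sum = $5,241,500.
Difference $5,241,600 − $5,241,500 = +$100 applied to largest allocation (North Ward): North Ward becomes $1,658,100.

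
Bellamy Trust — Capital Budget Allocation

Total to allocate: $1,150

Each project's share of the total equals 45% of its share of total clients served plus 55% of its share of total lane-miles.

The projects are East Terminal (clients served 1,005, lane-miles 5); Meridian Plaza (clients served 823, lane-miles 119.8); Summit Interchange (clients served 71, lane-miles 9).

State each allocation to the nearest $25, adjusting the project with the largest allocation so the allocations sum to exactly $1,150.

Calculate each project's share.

Clients served total 1,899; lane-miles total 133.8.
Blended shares (45% clients served + 55% lane-miles): East Terminal 0.2587; Meridian Plaza 0.6875; Summit Interchange 0.0538.
Unrounded shares: East Terminal 297.51; Meridian Plaza 790.60; Summit Interchange 61.89.
Rounded to nearest $25: East Terminal $300; Meridian Plaza $800; Summit Interchange $50. Sum = $1,150.
Sum already equals the total — no adjustment.

East Terminal: $300 · Meridian Plaza: $800 · Summit Interchange: $50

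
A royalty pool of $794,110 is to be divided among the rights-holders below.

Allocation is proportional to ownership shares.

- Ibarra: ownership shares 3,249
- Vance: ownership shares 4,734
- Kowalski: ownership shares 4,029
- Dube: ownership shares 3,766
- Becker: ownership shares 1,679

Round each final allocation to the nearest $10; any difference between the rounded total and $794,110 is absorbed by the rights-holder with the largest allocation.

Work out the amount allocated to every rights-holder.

Sum of ownership shares: 17,457.
Proportional shares: Ibarra 3,249/17,457 × $794,110 = 147,795.35; Vance 4,734/17,457 × $794,110 = 215,347.24; Kowalski 4,029/17,457 × $794,110 = 183,277.15; Dube 3,766/17,457 × $794,110 = 171,313.41; Becker 1,679/17,457 × $794,110 = 76,376.85.
At nearest $10: Ibarra $147,800; Vance $215,350; Kowalski $183,280; Dube $171,310; Becker $76,380. Sum = $794,120.
Difference $794,110 − $794,120 = −$10 applied to largest allocation (Vance): Vance becomes $215,340.

Ibarra: $147,800; Vance: $215,340; Kowalski: $183,280; Dube: $171,310; Becker: $76,380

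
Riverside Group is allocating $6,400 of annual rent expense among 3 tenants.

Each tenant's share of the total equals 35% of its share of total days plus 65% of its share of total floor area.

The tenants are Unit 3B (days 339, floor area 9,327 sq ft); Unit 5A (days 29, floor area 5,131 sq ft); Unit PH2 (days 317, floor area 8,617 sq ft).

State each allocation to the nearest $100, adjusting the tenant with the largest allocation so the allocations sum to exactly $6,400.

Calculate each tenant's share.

Unit 3B: $2,800 | Unit 5A: $1,000 | Unit PH2: $2,600

Days total 685; floor area total 23,075.
Combined weights (35% days + 65% floor area): Unit 3B 0.4359; Unit 5A 0.1594; Unit PH2 0.4047.
Raw shares: Unit 3B 2,790.04; Unit 5A 1,019.86; Unit PH2 2,590.10.
After rounding ($100): Unit 3B $2,800; Unit 5A $1,000; Unit PH2 $2,600. Sum = $6,400.
Sum already equals the total — no adjustment.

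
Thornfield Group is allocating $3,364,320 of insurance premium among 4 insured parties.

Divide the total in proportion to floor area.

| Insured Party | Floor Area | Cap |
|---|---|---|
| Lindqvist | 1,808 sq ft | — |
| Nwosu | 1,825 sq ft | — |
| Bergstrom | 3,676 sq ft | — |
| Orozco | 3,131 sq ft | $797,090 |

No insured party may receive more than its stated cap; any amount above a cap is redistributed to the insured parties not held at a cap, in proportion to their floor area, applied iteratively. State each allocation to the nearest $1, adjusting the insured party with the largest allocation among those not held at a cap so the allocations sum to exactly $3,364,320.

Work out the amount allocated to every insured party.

Lindqvist: $635,046 · Nwosu: $641,017 · Bergstrom: $1,291,167 · Orozco: $797,090

Combined floor area = 10,440.
Unconstrained shares: Lindqvist 582,633.20; Nwosu 588,111.49; Bergstrom 1,184,601.56; Orozco 1,008,973.75.
Cap binds for Orozco ($797,090); residual $2,567,230 reallocated over remaining floor area 7,309.
Shares after redistribution: Lindqvist 635,046.09 → $635,046; Nwosu 641,017.20 → $641,017; Bergstrom 1,291,166.71 → $1,291,167.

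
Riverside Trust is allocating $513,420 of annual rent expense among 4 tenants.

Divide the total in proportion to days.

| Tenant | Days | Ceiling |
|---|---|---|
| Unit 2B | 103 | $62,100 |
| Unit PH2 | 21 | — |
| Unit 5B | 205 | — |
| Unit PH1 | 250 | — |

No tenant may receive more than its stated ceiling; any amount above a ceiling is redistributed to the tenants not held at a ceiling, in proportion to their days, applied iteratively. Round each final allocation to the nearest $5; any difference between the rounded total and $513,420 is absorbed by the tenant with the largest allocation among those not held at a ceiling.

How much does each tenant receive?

Unit 2B: $62,100; Unit PH2: $19,910; Unit 5B: $194,370; Unit PH1: $237,040

Sum of days: 579.
Unconstrained shares: Unit 2B 91,333.78; Unit PH2 18,621.45; Unit 5B 181,780.83; Unit PH1 221,683.94.
Cap binds for Unit 2B ($62,100); remaining pool $451,320 reallocated over remaining days 476.
Redistributed shares: Unit PH2 19,911.18 → $19,910; Unit 5B 194,371.01 → $194,370; Unit PH1 237,037.82 → $237,040.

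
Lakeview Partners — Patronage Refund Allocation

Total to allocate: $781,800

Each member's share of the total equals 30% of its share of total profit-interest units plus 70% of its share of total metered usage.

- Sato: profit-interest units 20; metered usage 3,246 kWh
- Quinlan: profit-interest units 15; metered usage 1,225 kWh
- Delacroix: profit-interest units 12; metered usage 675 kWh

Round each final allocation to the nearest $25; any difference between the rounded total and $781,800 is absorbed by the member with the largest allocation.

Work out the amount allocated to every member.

Sato: $445,000 | Quinlan: $205,125 | Delacroix: $131,675

Totals — profit-interest units 47, metered usage 5,146.
Composite weights (30% profit-interest units + 70% metered usage): Sato 0.5692; Quinlan 0.2624; Delacroix 0.1684.
Unrounded shares: Sato 445,005.57; Quinlan 205,127.87; Delacroix 131,666.56.
Rounded to nearest $25: Sato $445,000; Quinlan $205,125; Delacroix $131,675. Sum = $781,800.
Rounded total matches; no reconciliation needed.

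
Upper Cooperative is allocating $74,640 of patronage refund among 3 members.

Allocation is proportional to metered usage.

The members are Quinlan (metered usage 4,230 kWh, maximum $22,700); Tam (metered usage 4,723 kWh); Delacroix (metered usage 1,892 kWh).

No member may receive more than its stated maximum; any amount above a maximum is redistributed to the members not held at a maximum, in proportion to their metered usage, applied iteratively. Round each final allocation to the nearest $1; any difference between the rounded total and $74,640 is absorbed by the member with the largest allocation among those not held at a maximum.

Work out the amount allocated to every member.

Quinlan: $22,700 · Tam: $37,084 · Delacroix: $14,856

Metered usage total: 10,845.
Unconstrained shares: Quinlan 29,112.70; Tam 32,505.74; Delacroix 13,021.57.
Held at cap: Quinlan ($22,700); balance $51,940 reallocated over remaining metered usage 6,615.
Redistributed shares: Tam 37,084.30 → $37,084; Delacroix 14,855.70 → $14,856.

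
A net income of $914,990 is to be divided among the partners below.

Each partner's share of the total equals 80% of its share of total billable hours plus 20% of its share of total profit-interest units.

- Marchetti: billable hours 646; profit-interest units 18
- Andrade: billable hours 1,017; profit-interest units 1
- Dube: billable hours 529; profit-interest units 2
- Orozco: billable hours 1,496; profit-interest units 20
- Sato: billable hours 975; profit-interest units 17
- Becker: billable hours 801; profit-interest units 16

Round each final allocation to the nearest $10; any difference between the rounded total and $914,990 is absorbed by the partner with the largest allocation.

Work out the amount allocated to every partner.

Marchetti: $131,060; Andrade: $138,720; Dube: $75,810; Orozco: $249,870; Sato: $172,660; Becker: $146,870

Billable hours total 5,464; profit-interest units total 74.
Blended shares (80% billable hours + 20% profit-interest units): Marchetti 0.1432; Andrade 0.1516; Dube 0.0829; Orozco 0.2731; Sato 0.1887; Becker 0.1605.
Proportional shares: Marchetti 131,055.27; Andrade 138,716.70; Dube 75,814.08; Orozco 249,872.54; Sato 172,657.25; Becker 146,874.16.
After rounding ($10): Marchetti $131,060; Andrade $138,720; Dube $75,810; Orozco $249,870; Sato $172,660; Becker $146,870. Sum = $914,990.
No rounding difference to absorb.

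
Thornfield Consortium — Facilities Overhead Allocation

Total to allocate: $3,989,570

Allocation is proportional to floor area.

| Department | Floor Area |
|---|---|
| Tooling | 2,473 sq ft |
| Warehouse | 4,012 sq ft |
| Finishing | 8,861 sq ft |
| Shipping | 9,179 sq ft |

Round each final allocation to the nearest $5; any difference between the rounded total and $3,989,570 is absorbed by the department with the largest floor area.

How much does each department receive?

Tooling: $402,290; Warehouse: $652,645; Finishing: $1,441,450; Shipping: $1,493,185

Combined floor area = 24,525.
Proportional shares: Tooling 2,473/24,525 × $3,989,570 = 402,291.81; Warehouse 4,012/24,525 × $3,989,570 = 652,646.48; Finishing 8,861/24,525 × $3,989,570 = 1,441,450.76; Shipping 9,179/24,525 × $3,989,570 = 1,493,180.96.
At nearest $5: Tooling $402,290; Warehouse $652,645; Finishing $1,441,450; Shipping $1,493,180. Sum = $3,989,565.
Difference $3,989,570 − $3,989,565 = +$5 applied to largest floor area (Shipping): Shipping becomes $1,493,185.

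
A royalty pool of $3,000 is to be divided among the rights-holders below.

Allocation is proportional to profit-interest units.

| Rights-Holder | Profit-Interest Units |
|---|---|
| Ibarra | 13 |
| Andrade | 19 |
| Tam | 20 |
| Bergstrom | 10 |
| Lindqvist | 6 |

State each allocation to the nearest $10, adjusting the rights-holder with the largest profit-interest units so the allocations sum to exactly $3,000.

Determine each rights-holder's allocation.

Ibarra: $570 · Andrade: $840 · Tam: $890 · Bergstrom: $440 · Lindqvist: $260

Profit-interest units total: 13 + 19 + 20 + 10 + 6 = 68.
Raw shares: Ibarra 573.53; Andrade 838.24; Tam 882.35; Bergstrom 441.18; Lindqvist 264.71.
After rounding ($10): Ibarra $570; Andrade $840; Tam $880; Bergstrom $440; Lindqvist $260. Sum = $2,990.
Difference $3,000 − $2,990 = +$10 applied to largest profit-interest units (Tam): Tam becomes $890.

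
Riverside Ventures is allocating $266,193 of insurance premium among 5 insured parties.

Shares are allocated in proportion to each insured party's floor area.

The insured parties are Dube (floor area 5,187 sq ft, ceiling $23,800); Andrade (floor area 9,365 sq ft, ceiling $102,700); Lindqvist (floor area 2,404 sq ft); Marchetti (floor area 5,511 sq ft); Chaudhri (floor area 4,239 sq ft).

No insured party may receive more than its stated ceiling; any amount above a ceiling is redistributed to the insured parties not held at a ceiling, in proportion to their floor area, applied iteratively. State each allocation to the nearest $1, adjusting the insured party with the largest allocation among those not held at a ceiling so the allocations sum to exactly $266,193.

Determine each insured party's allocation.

Combined floor area = 26,706.
Proportional shares (ignoring caps): Dube 51,701.61; Andrade 93,345.97; Lindqvist 23,961.96; Marchetti 54,931.09; Chaudhri 42,252.38.
Cap binds for Dube ($23,800); balance $242,393 reallocated over remaining floor area 21,519.
Cap binds for Andrade ($102,700); balance $139,693 reallocated over remaining floor area 12,154.
Shares after redistribution: Lindqvist 27,630.57 → $27,631; Marchetti 63,341.13 → $63,341; Chaudhri 48,721.30 → $48,721.

Dube: $23,800 · Andrade: $102,700 · Lindqvist: $27,631 · Marchetti: $63,341 · Chaudhri: $48,721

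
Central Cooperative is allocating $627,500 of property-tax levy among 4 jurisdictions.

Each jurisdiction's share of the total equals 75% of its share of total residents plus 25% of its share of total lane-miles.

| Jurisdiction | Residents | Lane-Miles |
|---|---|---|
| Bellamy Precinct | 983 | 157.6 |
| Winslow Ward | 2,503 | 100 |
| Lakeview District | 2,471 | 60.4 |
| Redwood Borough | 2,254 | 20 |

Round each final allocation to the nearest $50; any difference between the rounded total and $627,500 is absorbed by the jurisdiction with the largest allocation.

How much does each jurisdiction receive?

Residents total 8,211; lane-miles total 338.
Combined weights (75% residents + 25% lane-miles): Bellamy Precinct 0.2064; Winslow Ward 0.3026; Lakeview District 0.2704; Redwood Borough 0.2207.
Unrounded shares: Bellamy Precinct 129,488.48; Winslow Ward 189,875.68; Lakeview District 169,662.12; Redwood Borough 138,473.72.
At nearest $50: Bellamy Precinct $129,500; Winslow Ward $189,900; Lakeview District $169,650; Redwood Borough $138,450. Sum = $627,500.
Rounded total matches; no reconciliation needed.

Bellamy Precinct: $129,500 | Winslow Ward: $189,900 | Lakeview District: $169,650 | Redwood Borough: $138,450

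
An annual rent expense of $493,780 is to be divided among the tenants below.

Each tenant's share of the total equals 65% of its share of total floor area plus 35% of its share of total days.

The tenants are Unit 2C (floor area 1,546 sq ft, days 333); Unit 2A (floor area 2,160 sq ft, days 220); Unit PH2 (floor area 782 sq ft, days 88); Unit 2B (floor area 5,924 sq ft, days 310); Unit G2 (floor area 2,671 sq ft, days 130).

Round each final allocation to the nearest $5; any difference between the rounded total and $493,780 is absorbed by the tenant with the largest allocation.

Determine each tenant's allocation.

Floor area total 13,083; days total 1,081.
Blended shares (65% floor area + 35% days): Unit 2C 0.1846; Unit 2A 0.1785; Unit PH2 0.0673; Unit 2B 0.3947; Unit G2 0.1748.
Pro-rata amounts: Unit 2C 91,164.84; Unit 2A 88,162.04; Unit PH2 33,253.16; Unit 2B 194,890.47; Unit G2 86,309.49.
Rounded to nearest $5: Unit 2C $91,165; Unit 2A $88,160; Unit PH2 $33,255; Unit 2B $194,890; Unit G2 $86,310. Sum = $493,780.
Rounded total matches; no reconciliation needed.

Unit 2C: $91,165 · Unit 2A: $88,160 · Unit PH2: $33,255 · Unit 2B: $194,890 · Unit G2: $86,310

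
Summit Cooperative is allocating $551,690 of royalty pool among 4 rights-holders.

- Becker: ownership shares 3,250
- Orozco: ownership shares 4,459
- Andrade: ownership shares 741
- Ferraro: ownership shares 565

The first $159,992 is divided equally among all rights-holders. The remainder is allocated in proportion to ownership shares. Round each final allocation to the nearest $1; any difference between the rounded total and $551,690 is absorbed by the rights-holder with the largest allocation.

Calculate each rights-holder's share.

Becker: $181,209 · Orozco: $233,740 · Andrade: $72,194 · Ferraro: $64,547

Equal tier: $159,992 ÷ 4 = $39,998 apiece.
Remainder $391,698 by ownership shares (total 9,015): Becker 141,211.15 → $141,211; Orozco 193,741.70 → $193,742; Andrade 32,196.14 → $32,196; Ferraro 24,549.01 → $24,549.
Totals: Becker $39,998 + $141,211 = $181,209; Orozco $39,998 + $193,742 = $233,740; Andrade $39,998 + $32,196 = $72,194; Ferraro $39,998 + $24,549 = $64,547.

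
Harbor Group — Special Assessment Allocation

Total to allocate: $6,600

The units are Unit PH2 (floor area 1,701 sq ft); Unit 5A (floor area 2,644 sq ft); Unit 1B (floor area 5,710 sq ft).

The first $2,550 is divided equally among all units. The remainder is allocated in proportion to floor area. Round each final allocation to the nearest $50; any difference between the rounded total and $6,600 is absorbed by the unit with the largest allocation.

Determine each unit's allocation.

Unit PH2: $1,550; Unit 5A: $1,900; Unit 1B: $3,150

Equal tier: $2,550 ÷ 3 = $850 apiece.
Remainder $4,050 by floor area (total 10,055): Unit PH2 685.14 → $700; Unit 5A 1,064.96 → $1,050; Unit 1B 2,299.90 → $2,300.
Totals: Unit PH2 $850 + $700 = $1,550; Unit 5A $850 + $1,050 = $1,900; Unit 1B $850 + $2,300 = $3,150.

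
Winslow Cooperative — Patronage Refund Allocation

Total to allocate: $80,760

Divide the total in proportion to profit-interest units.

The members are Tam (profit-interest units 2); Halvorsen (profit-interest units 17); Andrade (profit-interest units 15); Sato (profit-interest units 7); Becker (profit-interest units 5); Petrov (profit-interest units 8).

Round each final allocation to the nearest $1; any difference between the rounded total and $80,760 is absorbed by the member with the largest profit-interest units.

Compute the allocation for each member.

Tam: $2,991; Halvorsen: $25,425; Andrade: $22,433; Sato: $10,469; Becker: $7,478; Petrov: $11,964

Sum of profit-interest units: 54.
Raw shares: Tam 2/54 × $80,760 = 2,991.11; Halvorsen 17/54 × $80,760 = 25,424.44; Andrade 15/54 × $80,760 = 22,433.33; Sato 7/54 × $80,760 = 10,468.89; Becker 5/54 × $80,760 = 7,477.78; Petrov 8/54 × $80,760 = 11,964.44.
After rounding ($1): Tam $2,991; Halvorsen $25,424; Andrade $22,433; Sato $10,469; Becker $7,478; Petrov $11,964. Sum = $80,759.
Difference $80,760 − $80,759 = +$1 applied to largest profit-interest units (Halvorsen): Halvorsen becomes $25,425.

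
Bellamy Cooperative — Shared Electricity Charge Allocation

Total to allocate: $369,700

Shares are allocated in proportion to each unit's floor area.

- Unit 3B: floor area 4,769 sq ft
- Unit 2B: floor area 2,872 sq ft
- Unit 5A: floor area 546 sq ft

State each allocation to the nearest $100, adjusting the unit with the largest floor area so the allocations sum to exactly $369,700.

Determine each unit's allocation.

Sum of floor area: 4,769 + 2,872 + 546 = 8,187.
Unrounded shares: Unit 3B 215,353.52; Unit 2B 129,690.78; Unit 5A 24,655.70.
Rounded to nearest $100: Unit 3B $215,400; Unit 2B $129,700; Unit 5A $24,700. Sum = $369,800.
Difference $369,700 − $369,800 = −$100 applied to largest floor area (Unit 3B): Unit 3B becomes $215,300.

Unit 3B: $215,300; Unit 2B: $129,700; Unit 5A: $24,700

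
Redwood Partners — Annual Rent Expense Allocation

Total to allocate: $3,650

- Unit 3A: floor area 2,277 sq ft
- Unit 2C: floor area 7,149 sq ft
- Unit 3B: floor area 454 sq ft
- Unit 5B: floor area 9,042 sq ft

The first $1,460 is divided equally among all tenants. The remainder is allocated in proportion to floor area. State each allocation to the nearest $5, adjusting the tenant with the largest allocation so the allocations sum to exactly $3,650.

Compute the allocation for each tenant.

$1,460 shared equally gives $365 per tenant.
Remainder $2,190 by floor area (total 18,922): Unit 3A 263.54 → $265; Unit 2C 827.41 → $825; Unit 3B 52.55 → $55; Unit 5B 1,046.51 → $1,045.
Totals: Unit 3A $365 + $265 = $630; Unit 2C $365 + $825 = $1,190; Unit 3B $365 + $55 = $420; Unit 5B $365 + $1,045 = $1,410.

Unit 3A: $630; Unit 2C: $1,190; Unit 3B: $420; Unit 5B: $1,410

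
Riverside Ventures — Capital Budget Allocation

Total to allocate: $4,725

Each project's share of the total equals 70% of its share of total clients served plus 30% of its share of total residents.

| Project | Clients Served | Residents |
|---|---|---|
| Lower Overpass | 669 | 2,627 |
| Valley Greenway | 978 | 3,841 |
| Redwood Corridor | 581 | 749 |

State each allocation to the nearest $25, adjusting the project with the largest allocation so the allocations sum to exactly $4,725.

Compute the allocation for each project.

Clients served total 2,228; residents total 7,217.
Blended shares (70% clients served + 30% residents): Lower Overpass 0.3194; Valley Greenway 0.4669; Redwood Corridor 0.2137.
Raw shares: Lower Overpass 1,509.11; Valley Greenway 2,206.27; Redwood Corridor 1,009.62.
Rounded to nearest $25: Lower Overpass $1,500; Valley Greenway $2,200; Redwood Corridor $1,000. Sum = $4,700.
Difference $4,725 − $4,700 = +$25 applied to largest allocation (Valley Greenway): Valley Greenway becomes $2,225.

Lower Overpass: $1,500; Valley Greenway: $2,225; Redwood Corridor: $1,000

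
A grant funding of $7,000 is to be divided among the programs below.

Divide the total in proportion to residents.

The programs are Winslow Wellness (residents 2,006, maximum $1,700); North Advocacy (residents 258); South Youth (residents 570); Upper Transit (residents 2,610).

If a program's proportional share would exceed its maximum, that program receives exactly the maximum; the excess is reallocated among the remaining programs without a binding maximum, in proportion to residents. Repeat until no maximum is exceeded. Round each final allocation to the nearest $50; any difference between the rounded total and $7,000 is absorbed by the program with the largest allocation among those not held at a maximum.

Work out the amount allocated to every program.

Winslow Wellness: $1,700; North Advocacy: $400; South Youth: $900; Upper Transit: $4,000

Sum of residents: 5,444.
Unconstrained shares: Winslow Wellness 2,579.35; North Advocacy 331.74; South Youth 732.92; Upper Transit 3,355.99.
Held at cap: Winslow Wellness ($1,700); remaining pool $5,300 reallocated over remaining residents 3,438.
Remaining shares: North Advocacy 397.73 → $400; South Youth 878.71 → $900; Upper Transit 4,023.56 → $4,000.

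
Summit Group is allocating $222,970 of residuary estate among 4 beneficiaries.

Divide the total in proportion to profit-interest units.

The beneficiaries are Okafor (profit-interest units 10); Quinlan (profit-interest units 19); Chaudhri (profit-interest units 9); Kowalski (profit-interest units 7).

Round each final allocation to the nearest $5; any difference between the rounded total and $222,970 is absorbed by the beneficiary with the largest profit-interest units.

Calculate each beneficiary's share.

Okafor: $49,550 | Quinlan: $94,140 | Chaudhri: $44,595 | Kowalski: $34,685

Combined profit-interest units = 45.
Proportional shares: Okafor 10/45 × $222,970 = 49,548.89; Quinlan 19/45 × $222,970 = 94,142.89; Chaudhri 9/45 × $222,970 = 44,594.00; Kowalski 7/45 × $222,970 = 34,684.22.
After rounding ($5): Okafor $49,550; Quinlan $94,145; Chaudhri $44,595; Kowalski $34,685. Sum = $222,975.
Difference $222,970 − $222,975 = −$5 applied to largest profit-interest units (Quinlan): Quinlan becomes $94,140.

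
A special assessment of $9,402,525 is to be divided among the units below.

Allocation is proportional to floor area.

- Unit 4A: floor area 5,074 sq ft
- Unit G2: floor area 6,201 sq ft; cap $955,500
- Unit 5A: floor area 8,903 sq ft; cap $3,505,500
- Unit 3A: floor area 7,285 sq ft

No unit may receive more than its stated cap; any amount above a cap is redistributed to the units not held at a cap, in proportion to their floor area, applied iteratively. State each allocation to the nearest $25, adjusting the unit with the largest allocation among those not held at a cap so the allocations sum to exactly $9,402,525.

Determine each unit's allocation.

Total floor area = 27,463.
Unconstrained shares: Unit 4A 1,737,188.65; Unit G2 2,123,040.36; Unit 5A 3,048,125.84; Unit 3A 2,494,170.14.
Held at cap: Unit G2 ($955,500); remaining pool $8,447,025 reallocated over remaining floor area 21,262.
Held at cap: Unit 5A ($3,505,500); remaining pool $4,941,525 reallocated over remaining floor area 12,359.
Shares after redistribution: Unit 4A 2,028,748.11 → $2,028,750; Unit 3A 2,912,776.89 → $2,912,775.

Unit 4A: $2,028,750 | Unit G2: $955,500 | Unit 5A: $3,505,500 | Unit 3A: $2,912,775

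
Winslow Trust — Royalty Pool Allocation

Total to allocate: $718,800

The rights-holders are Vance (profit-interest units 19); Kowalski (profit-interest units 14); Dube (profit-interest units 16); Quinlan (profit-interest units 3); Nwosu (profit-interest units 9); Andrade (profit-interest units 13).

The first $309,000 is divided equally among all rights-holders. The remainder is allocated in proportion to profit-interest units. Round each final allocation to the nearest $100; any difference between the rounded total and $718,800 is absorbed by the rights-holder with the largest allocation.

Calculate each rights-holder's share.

$309,000 shared equally gives $51,500 per rights-holder.
Remainder $409,800 by profit-interest units (total 74): Vance 105,218.92 → $105,200; Kowalski 77,529.73 → $77,500; Dube 88,605.41 → $88,600; Quinlan 16,613.51 → $16,600; Nwosu 49,840.54 → $49,800; Andrade 71,991.89 → $72,000.
Rounding difference +$100 on remainder applied to Vance.
Totals: Vance $51,500 + $105,300 = $156,800; Kowalski $51,500 + $77,500 = $129,000; Dube $51,500 + $88,600 = $140,100; Quinlan $51,500 + $16,600 = $68,100; Nwosu $51,500 + $49,800 = $101,300; Andrade $51,500 + $72,000 = $123,500.

Vance: $156,800; Kowalski: $129,000; Dube: $140,100; Quinlan: $68,100; Nwosu: $101,300; Andrade: $123,500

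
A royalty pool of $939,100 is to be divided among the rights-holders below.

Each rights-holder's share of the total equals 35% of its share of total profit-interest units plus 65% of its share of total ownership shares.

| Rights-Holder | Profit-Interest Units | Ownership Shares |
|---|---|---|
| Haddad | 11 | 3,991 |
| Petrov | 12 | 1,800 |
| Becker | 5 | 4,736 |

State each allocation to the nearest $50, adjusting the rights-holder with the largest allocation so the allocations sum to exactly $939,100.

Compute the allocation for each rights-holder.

Totals — profit-interest units 28, ownership shares 10,527.
Blended shares (35% profit-interest units + 65% ownership shares): Haddad 0.3839; Petrov 0.2611; Becker 0.3549.
Pro-rata amounts: Haddad 360,547.00; Petrov 245,239.18; Becker 333,313.82.
After rounding ($50): Haddad $360,550; Petrov $245,250; Becker $333,300. Sum = $939,100.
No rounding difference to absorb.

Haddad: $360,550 · Petrov: $245,250 · Becker: $333,300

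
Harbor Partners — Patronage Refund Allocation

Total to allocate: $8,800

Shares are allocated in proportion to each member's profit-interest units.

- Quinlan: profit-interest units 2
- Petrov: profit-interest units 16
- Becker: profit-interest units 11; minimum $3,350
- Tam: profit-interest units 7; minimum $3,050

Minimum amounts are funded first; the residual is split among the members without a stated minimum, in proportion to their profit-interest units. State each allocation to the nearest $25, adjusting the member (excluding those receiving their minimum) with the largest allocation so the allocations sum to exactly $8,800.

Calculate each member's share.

Quinlan: $275; Petrov: $2,125; Becker: $3,350; Tam: $3,050

Minimums first: Becker $3,350; Tam $3,050. Residual $2,400.
Residual split over remaining profit-interest units 18: Quinlan 266.67 → $275; Petrov 2,133.33 → $2,125.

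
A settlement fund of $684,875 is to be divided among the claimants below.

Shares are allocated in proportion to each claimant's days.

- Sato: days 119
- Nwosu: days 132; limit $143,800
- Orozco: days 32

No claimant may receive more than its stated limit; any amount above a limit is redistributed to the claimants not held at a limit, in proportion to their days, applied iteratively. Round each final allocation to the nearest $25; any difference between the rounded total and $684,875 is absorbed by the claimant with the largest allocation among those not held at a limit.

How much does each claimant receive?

Sato: $426,400; Nwosu: $143,800; Orozco: $114,675

Combined days = 283.
Unconstrained shares: Sato 287,986.31; Nwosu 319,447.00; Orozco 77,441.70.
Capped: Nwosu ($143,800); remaining pool $541,075 reallocated over remaining days 151.
Remaining shares: Sato 426,410.10 → $426,400; Orozco 114,664.90 → $114,675.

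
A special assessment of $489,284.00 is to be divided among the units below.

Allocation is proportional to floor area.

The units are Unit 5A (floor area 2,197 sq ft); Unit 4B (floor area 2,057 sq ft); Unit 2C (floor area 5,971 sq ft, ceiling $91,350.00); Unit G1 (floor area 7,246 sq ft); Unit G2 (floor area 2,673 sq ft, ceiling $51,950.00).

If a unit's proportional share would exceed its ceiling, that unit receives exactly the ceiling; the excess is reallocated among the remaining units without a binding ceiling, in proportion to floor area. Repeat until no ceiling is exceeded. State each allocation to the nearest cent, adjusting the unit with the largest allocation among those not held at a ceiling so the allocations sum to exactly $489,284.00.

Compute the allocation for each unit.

Unit 5A: $66,097.99 | Unit 4B: $61,886.01 | Unit 2C: $91,350.00 | Unit G1: $218,000.00 | Unit G2: $51,950.00

Floor area total: 20,144.
Proportional shares (ignoring caps): Unit 5A 53,363.6293; Unit 4B 49,963.1249; Unit 2C 145,031.5113; Unit G1 176,000.3904; Unit G2 64,925.3441.
Held at cap: Unit 2C ($91,350.00), Unit G2 ($51,950.00); remaining pool $345,984.00 reallocated over remaining floor area 11,500.
Shares after redistribution: Unit 5A 66,097.9868 → $66,097.99; Unit 4B 61,886.0077 → $61,886.01; Unit G1 218,000.0056 → $218,000.01.
Rounding difference −$0.01 applied to Unit G1 → $218,000.00.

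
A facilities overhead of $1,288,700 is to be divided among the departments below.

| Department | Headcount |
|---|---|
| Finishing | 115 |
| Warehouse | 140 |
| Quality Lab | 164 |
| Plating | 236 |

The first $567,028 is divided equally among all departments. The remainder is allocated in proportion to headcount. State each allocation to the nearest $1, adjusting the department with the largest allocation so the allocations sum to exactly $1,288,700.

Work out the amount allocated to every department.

First tranche $567,028 split equally: $141,757 each.
Remainder $721,672 by headcount (total 655): Finishing 126,705.77 → $126,706; Warehouse 154,250.504 → $154,251; Quality Lab 180,693.45 → $180,693; Plating 260,022.28 → $260,022.
Totals: Finishing $141,757 + $126,706 = $268,463; Warehouse $141,757 + $154,251 = $296,008; Quality Lab $141,757 + $180,693 = $322,450; Plating $141,757 + $260,022 = $401,779.

Finishing: $268,463 | Warehouse: $296,008 | Quality Lab: $322,450 | Plating: $401,779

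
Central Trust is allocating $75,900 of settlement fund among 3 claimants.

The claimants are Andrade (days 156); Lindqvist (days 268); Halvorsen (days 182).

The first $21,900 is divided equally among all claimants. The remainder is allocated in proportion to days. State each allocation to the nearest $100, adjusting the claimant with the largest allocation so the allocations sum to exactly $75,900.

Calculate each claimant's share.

First tranche $21,900 split equally: $7,300 each.
Remainder $54,000 by days (total 606): Andrade 13,900.99 → $13,900; Lindqvist 23,881.19 → $23,900; Halvorsen 16,217.82 → $16,200.
Totals: Andrade $7,300 + $13,900 = $21,200; Lindqvist $7,300 + $23,900 = $31,200; Halvorsen $7,300 + $16,200 = $23,500.

Andrade: $21,200 | Lindqvist: $31,200 | Halvorsen: $23,500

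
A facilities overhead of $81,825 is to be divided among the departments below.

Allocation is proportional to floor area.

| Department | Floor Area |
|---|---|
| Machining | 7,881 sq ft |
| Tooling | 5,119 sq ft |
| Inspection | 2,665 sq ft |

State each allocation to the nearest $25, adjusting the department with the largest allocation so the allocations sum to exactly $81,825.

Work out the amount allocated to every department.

Total floor area = 15,665.
Pro-rata amounts: Machining 7,881/15,665 × $81,825 = 41,165.84; Tooling 5,119/15,665 × $81,825 = 26,738.73; Inspection 2,665/15,665 × $81,825 = 13,920.44.
Rounded to nearest $25: Machining $41,175; Tooling $26,750; Inspection $13,925. Sum = $81,850.
Difference $81,825 − $81,850 = −$25 applied to largest allocation (Machining): Machining becomes $41,150.

Machining: $41,150; Tooling: $26,750; Inspection: $13,925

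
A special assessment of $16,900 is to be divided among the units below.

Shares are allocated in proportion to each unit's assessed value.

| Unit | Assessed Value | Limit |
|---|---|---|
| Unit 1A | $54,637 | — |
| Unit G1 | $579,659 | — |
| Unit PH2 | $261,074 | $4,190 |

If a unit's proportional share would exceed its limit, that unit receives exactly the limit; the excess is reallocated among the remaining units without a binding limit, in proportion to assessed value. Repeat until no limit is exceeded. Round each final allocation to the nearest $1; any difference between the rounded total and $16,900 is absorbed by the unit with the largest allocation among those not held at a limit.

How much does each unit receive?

Unit 1A: $1,095 · Unit G1: $11,615 · Unit PH2: $4,190

Sum of assessed value: 895,370.
Pro-rata shares before constraints: Unit 1A 1,031.27; Unit G1 10,940.99; Unit PH2 4,927.74.
Held at cap: Unit PH2 ($4,190); residual $12,710 reallocated over remaining assessed value 634,296.
Redistributed shares: Unit 1A 1,094.81 → $1,095; Unit G1 11,615.19 → $11,615.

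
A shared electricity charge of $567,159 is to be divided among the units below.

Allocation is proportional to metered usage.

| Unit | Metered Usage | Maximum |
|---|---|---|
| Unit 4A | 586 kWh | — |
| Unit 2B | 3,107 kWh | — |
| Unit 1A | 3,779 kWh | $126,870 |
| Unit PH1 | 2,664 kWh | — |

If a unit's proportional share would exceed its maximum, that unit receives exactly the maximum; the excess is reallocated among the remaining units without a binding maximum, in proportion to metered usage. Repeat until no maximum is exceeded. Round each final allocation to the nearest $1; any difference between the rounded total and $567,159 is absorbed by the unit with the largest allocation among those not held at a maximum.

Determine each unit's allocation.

Unit 4A: $40,587 · Unit 2B: $215,192 · Unit 1A: $126,870 · Unit PH1: $184,510

Metered usage total: 10,136.
Unconstrained shares: Unit 4A 32,789.58; Unit 2B 173,851.92; Unit 1A 211,453.62; Unit PH1 149,063.89.
Held at cap: Unit 1A ($126,870); balance $440,289 reallocated over remaining metered usage 6,357.
Redistributed shares: Unit 4A 40,586.65 → $40,587; Unit 2B 215,192.37 → $215,192; Unit PH1 184,509.97 → $184,510.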